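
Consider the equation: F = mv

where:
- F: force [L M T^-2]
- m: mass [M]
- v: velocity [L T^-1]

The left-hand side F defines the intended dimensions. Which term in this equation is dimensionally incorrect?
The right-hand side term mv

F has dimensions [L M T^-2], but mv has dimensions [L M T^-1], so the term mv is dimensionally wrong for F.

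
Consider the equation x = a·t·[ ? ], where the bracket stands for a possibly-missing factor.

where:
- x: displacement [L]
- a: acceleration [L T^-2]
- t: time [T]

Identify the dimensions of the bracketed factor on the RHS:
[T] — time (e.g. t)

x has dimensions [L]; a·t has dimensions [L T^-1].
The bracketed factor must supply [L] / [L T^-1] = [T].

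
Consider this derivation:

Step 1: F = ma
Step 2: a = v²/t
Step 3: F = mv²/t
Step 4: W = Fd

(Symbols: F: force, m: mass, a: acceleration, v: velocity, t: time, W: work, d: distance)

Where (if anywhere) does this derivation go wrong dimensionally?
Step 2

Step 1: F = ma → LHS [L M T^-2], RHS [L M T^-2] ✓
Step 2: a = v²/t → LHS [L T^-2], RHS [L^2 T^-3] ✗

The first dimensional inconsistency appears in step 2: a = v²/t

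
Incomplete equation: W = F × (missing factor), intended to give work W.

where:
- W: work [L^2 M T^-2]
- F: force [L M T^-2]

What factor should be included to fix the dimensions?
d (distance), dimensions [L]

W has dimensions [L^2 M T^-2] and F has dimensions [L M T^-2].
The missing factor must have dimensions [L^2 M T^-2] / [L M T^-2] = [L], i.e. distance (d).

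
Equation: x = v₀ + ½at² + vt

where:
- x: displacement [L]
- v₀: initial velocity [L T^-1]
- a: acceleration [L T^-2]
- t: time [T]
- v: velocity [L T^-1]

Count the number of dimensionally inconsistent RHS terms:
1

LHS x: [L]
- v₀: [L T^-1] ✗
- ½at²: [L] ✓
- vt: [L] ✓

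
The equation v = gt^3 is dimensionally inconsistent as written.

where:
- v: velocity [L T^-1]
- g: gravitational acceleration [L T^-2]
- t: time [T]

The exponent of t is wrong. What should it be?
The exponent of t should be 1: v = gt

The LHS v has dimensions [L T^-1]; t has dimensions [T].
As written, the RHS gt^3 (exponent 3 on t) has dimensions [L T], which does not match.
With exponent 1, the RHS gt has dimensions [L T^-1], matching the LHS.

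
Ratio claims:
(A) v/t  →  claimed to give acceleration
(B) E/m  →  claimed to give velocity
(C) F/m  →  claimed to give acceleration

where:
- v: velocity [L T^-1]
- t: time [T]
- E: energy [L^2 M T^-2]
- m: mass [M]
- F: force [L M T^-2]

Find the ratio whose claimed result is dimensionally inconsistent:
(B) E/m does not give velocity

(A) v/t: [L T^-2] = acceleration [L T^-2] ✓
(B) E/m: [L^2 T^-2] ≠ velocity [L T^-1] ✗
(C) F/m: [L T^-2] = acceleration [L T^-2] ✓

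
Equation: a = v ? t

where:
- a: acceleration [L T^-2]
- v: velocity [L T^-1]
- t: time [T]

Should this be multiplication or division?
division (÷): a = v ÷ t

a [L T^-2]; v [L T^-1]; t [T].
v × t → [L] ✗
v ÷ t → [L T^-2] ✓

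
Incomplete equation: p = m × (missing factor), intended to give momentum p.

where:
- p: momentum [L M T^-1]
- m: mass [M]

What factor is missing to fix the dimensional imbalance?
v (velocity), dimensions [L T^-1]

p has dimensions [L M T^-1] and m has dimensions [M].
The missing factor must have dimensions [L M T^-1] / [M] = [L T^-1], i.e. velocity (v).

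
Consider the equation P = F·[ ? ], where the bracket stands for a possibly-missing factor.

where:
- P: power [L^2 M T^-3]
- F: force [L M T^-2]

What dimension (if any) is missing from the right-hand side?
[L T^-1] — velocity (e.g. v)

P has dimensions [L^2 M T^-3]; F has dimensions [L M T^-2].
The bracketed factor must supply [L^2 M T^-3] / [L M T^-2] = [L T^-1].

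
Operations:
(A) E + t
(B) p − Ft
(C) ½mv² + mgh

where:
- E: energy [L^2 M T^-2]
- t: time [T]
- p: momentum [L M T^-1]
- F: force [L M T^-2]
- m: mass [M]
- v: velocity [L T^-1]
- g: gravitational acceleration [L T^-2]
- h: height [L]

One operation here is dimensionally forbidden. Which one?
(A) E + t

(A) E + t: E [L^2 M T^-2] and t [T] — different dimensions cannot be added/subtracted ✗
(B) p − Ft: p [L M T^-1] and Ft [L M T^-1] — same dimensions ✓
(C) ½mv² + mgh: ½mv² [L^2 M T^-2] and mgh [L^2 M T^-2] — same dimensions ✓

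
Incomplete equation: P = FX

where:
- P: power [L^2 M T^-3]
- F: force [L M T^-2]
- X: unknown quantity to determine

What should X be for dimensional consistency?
X = v (velocity), dimensions [L T^-1]

P has dimensions [L^2 M T^-3]; the rest of the RHS (F) has dimensions [L M T^-2].
So X must have dimensions [L T^-1] — X = v (velocity).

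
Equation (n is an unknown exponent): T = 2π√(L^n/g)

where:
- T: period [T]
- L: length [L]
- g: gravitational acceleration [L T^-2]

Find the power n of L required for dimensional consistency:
n = 1

T has dimensions [T]; L has dimensions [L].
With n = 1: 2π√(L^1/g) has dimensions [T], matching the LHS ✓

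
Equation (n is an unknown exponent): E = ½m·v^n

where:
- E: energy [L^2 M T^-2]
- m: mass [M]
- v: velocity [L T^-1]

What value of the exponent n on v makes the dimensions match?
n = 2

E has dimensions [L^2 M T^-2]; v has dimensions [L T^-1].
The rest of the RHS has dimensions [M], so v^n must supply [L^2 T^-2].
With n = 2: ½m·v^2 has dimensions [L^2 M T^-2], matching the LHS ✓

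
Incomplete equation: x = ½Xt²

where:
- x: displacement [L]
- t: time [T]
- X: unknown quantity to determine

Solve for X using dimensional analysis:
X = a (acceleration), dimensions [L T^-2]

x has dimensions [L]; the rest of the RHS (½ t²) has dimensions [T^2].
So X must have dimensions [L T^-2] — X = a (acceleration).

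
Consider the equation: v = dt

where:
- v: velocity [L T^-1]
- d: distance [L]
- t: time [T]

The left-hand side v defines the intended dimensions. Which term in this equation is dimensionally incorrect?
The right-hand side term dt

v has dimensions [L T^-1], but dt has dimensions [L T], so the term dt is dimensionally wrong for v.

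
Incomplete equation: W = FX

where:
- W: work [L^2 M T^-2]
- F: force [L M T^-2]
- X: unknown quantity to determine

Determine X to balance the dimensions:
X = d (distance), dimensions [L]

W has dimensions [L^2 M T^-2]; the rest of the RHS (F) has dimensions [L M T^-2].
So X must have dimensions [L] — X = d (distance).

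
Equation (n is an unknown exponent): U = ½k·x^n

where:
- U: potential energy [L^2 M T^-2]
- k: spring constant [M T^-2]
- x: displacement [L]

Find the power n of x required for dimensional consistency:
n = 2

U has dimensions [L^2 M T^-2]; x has dimensions [L].
The rest of the RHS has dimensions [M T^-2], so x^n must supply [L^2].
With n = 2: ½k·x^2 has dimensions [L^2 M T^-2], matching the LHS ✓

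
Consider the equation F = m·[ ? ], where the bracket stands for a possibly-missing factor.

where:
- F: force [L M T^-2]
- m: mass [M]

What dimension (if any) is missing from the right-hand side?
[L T^-2] — acceleration (e.g. a)

F has dimensions [L M T^-2]; m has dimensions [M].
The bracketed factor must supply [L M T^-2] / [M] = [L T^-2].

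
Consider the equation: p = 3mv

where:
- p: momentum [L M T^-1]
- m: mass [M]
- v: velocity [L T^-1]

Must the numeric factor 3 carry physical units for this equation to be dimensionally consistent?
No

p has dimensions [L M T^-1] and mv already has dimensions [L M T^-1], so the equation balances without 3 contributing any dimensions. 3 is a pure (dimensionless) number; changing or removing it would not affect dimensional consistency.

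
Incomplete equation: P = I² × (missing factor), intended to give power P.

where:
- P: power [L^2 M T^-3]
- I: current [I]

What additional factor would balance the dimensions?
R (resistance), dimensions [I^-2 L^2 M T^-3]

P has dimensions [L^2 M T^-3] and I² has dimensions [I^2].
The missing factor must have dimensions [L^2 M T^-3] / [I^2] = [I^-2 L^2 M T^-3], i.e. resistance (R).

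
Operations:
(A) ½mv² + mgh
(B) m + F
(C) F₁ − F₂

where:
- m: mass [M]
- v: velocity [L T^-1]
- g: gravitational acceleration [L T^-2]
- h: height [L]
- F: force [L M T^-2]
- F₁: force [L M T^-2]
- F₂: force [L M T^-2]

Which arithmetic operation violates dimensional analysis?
(B) m + F

(A) ½mv² + mgh: ½mv² [L^2 M T^-2] and mgh [L^2 M T^-2] — same dimensions ✓
(B) m + F: m [M] and F [L M T^-2] — different dimensions cannot be added/subtracted ✗
(C) F₁ − F₂: F₁ [L M T^-2] and F₂ [L M T^-2] — same dimensions ✓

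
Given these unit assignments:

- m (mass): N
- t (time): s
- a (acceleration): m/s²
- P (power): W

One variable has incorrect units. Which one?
m

The variable m (mass) should have units kg, not N.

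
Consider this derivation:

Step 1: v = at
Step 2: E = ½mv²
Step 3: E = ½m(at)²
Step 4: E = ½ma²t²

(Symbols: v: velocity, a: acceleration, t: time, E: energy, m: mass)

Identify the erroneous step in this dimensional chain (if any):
No step introduces an error — all steps are dimensionally consistent.

Step 1: v = at → LHS [L T^-1], RHS [L T^-1] ✓
Step 2: E = ½mv² → LHS [L^2 M T^-2], RHS [L^2 M T^-2] ✓
Step 3: E = ½m(at)² → LHS [L^2 M T^-2], RHS [L^2 M T^-2] ✓
Step 4: E = ½ma²t² → LHS [L^2 M T^-2], RHS [L^2 M T^-2] ✓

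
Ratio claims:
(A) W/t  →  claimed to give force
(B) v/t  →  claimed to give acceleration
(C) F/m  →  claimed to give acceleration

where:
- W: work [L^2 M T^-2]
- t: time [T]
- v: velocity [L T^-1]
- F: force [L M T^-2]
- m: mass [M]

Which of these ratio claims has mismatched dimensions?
(A) W/t does not give force

(A) W/t: [L^2 M T^-3] ≠ force [L M T^-2] ✗
(B) v/t: [L T^-2] = acceleration [L T^-2] ✓
(C) F/m: [L T^-2] = acceleration [L T^-2] ✓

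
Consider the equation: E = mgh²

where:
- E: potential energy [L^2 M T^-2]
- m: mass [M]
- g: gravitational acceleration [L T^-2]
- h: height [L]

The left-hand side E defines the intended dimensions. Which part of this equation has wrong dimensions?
The right-hand side term mgh²

E has dimensions [L^2 M T^-2], but mgh² has dimensions [L^3 M T^-2], so the term mgh² is dimensionally wrong for E.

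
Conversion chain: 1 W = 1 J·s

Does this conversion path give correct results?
The chain is incorrect (it contains an error).

Incorrect: Watt is J/s, not J·s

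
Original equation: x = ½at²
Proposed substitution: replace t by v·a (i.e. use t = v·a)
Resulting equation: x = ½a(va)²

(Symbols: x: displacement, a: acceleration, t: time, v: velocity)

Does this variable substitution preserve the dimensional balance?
No

[t] = [T] and [v·a] = [L^2 T^-3]. These differ, so the substitution replaces a quantity by one of different dimensions and the result x = ½a(va)² has LHS [L] vs RHS [L^5 T^-8] — inconsistent.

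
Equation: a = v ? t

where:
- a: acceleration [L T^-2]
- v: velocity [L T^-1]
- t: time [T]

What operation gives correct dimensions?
division (÷): a = v ÷ t

a [L T^-2]; v [L T^-1]; t [T].
v × t → [L] ✗
v ÷ t → [L T^-2] ✓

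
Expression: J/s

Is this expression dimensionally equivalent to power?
Yes

The expression J/s has dimensions [L^2 M T^-3], which is exactly power [L^2 M T^-3].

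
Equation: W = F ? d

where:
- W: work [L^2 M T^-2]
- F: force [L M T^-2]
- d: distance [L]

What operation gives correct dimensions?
multiplication (×): W = F × d

W [L^2 M T^-2]; F [L M T^-2]; d [L].
F × d → [L^2 M T^-2] ✓
F ÷ d → [M T^-2] ✗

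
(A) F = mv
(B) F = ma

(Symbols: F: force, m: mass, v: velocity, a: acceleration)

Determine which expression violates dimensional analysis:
(A)

(A) F = mv: LHS [L M T^-2], RHS [L M T^-1] ✗
(B) F = ma: LHS [L M T^-2], RHS [L M T^-2] ✓

Expression (A) F = mv is dimensionally incorrect.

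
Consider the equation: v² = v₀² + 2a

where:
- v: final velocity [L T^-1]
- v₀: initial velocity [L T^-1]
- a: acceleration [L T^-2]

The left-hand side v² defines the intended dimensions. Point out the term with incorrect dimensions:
The term 2a

Checking each RHS term against the LHS:
- v₀²: [L^2 T^-2] — matches v² [L^2 T^-2] ✓
- 2a: [L T^-2] — does NOT match v² [L^2 T^-2] ✗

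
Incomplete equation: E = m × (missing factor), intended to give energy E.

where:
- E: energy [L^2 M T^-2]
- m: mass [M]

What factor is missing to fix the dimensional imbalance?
v² (velocity squared), dimensions [L^2 T^-2]

E has dimensions [L^2 M T^-2] and m has dimensions [M].
The missing factor must have dimensions [L^2 M T^-2] / [M] = [L^2 T^-2], i.e. velocity squared (v²).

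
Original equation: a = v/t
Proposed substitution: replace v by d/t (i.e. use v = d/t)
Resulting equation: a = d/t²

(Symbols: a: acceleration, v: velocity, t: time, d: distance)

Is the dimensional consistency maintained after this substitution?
Yes

[v] = [L T^-1] and [d/t] = [L T^-1]. These match, so the substitution replaces a quantity by one of the same dimensions and the result a = d/t² has LHS [L T^-2] vs RHS [L T^-2] — still consistent.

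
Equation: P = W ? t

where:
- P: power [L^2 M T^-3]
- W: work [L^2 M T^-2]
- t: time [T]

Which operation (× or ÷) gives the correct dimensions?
division (÷): P = W ÷ t

P [L^2 M T^-3]; W [L^2 M T^-2]; t [T].
W × t → [L^2 M T^-1] ✗
W ÷ t → [L^2 M T^-3] ✓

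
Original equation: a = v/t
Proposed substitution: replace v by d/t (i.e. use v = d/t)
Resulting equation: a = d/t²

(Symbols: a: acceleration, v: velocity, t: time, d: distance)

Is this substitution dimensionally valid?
Yes

[v] = [L T^-1] and [d/t] = [L T^-1]. These match, so the substitution replaces a quantity by one of the same dimensions and the result a = d/t² has LHS [L T^-2] vs RHS [L T^-2] — still consistent.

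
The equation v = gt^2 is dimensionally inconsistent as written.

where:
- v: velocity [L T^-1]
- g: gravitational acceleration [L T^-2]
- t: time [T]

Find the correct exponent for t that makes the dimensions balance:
The exponent of t should be 1: v = gt

The LHS v has dimensions [L T^-1]; t has dimensions [T].
As written, the RHS gt^2 (exponent 2 on t) has dimensions [L], which does not match.
With exponent 1, the RHS gt has dimensions [L T^-1], matching the LHS.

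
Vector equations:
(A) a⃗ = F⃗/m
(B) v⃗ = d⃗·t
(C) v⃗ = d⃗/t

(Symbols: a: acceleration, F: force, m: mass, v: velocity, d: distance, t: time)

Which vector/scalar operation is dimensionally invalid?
(B) v⃗ = d⃗·t

(A) a⃗ = F⃗/m: LHS [L T^-2], RHS [L T^-2] ✓ — force (vector) divided by mass (scalar)
(B) v⃗ = d⃗·t: LHS [L T^-1], RHS [L T] ✗ — velocity is displacement per time; should be d⃗/t
(C) v⃗ = d⃗/t: LHS [L T^-1], RHS [L T^-1] ✓ — displacement (vector) divided by time (scalar)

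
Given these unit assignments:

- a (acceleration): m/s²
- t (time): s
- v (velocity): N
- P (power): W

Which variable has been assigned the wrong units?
v

The variable v (velocity) should have units m/s, not N.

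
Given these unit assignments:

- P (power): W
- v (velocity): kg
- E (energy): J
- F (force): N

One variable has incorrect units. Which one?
v

The variable v (velocity) should have units m/s, not kg.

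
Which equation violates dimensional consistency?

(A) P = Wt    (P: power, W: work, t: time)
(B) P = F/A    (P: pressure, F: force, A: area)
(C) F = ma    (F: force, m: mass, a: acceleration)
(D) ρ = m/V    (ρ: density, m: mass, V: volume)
(A) P = Wt

The equation (A) P = Wt is dimensionally incorrect.

LHS (P): [L^2 M T^-3]
RHS (Wt): [L^2 M T^-1] ✗

The dimensions do not match. The other three equations balance.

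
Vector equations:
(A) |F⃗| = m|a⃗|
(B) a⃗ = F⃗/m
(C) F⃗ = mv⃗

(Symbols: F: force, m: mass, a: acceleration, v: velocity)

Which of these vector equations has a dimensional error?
(C) F⃗ = mv⃗

(A) |F⃗| = m|a⃗|: LHS [L M T^-2], RHS [L M T^-2] ✓ — magnitudes of vectors are scalars
(B) a⃗ = F⃗/m: LHS [L T^-2], RHS [L T^-2] ✓ — force (vector) divided by mass (scalar)
(C) F⃗ = mv⃗: LHS [L M T^-2], RHS [L M T^-1] ✗ — mass times velocity is momentum, not force; should be ma⃗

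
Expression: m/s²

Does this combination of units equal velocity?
No

The expression m/s² has dimensions [L T^-2], but velocity has dimensions [L T^-1].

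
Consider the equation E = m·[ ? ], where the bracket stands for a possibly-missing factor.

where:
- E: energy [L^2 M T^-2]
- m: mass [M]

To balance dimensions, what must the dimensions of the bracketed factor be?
[L^2 T^-2] — velocity squared (e.g. v²)

E has dimensions [L^2 M T^-2]; m has dimensions [M].
The bracketed factor must supply [L^2 M T^-2] / [M] = [L^2 T^-2].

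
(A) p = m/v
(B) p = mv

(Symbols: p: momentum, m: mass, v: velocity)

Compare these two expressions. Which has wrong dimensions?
(A)

(A) p = m/v: LHS [L M T^-1], RHS [L^-1 M T] ✗
(B) p = mv: LHS [L M T^-1], RHS [L M T^-1] ✓

Expression (A) p = m/v is dimensionally incorrect.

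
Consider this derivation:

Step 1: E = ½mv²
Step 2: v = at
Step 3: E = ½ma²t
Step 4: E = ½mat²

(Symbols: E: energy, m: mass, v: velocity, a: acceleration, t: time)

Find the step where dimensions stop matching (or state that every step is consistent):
Step 3

Step 1: E = ½mv² → LHS [L^2 M T^-2], RHS [L^2 M T^-2] ✓
Step 2: v = at → LHS [L T^-1], RHS [L T^-1] ✓
Step 3: E = ½ma²t → LHS [L^2 M T^-2], RHS [L^2 M T^-3] ✗

The first dimensional inconsistency appears in step 3: E = ½ma²t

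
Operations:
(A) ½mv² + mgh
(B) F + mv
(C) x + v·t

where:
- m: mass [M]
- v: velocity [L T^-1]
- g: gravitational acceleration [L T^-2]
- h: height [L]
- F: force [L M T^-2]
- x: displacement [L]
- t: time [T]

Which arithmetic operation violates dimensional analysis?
(B) F + mv

(A) ½mv² + mgh: ½mv² [L^2 M T^-2] and mgh [L^2 M T^-2] — same dimensions ✓
(B) F + mv: F [L M T^-2] and mv [L M T^-1] — different dimensions cannot be added/subtracted ✗
(C) x + v·t: x [L] and v·t [L] — same dimensions ✓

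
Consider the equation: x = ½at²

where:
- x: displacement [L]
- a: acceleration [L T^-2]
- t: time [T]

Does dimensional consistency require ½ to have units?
No

x has dimensions [L] and at² already has dimensions [L], so the equation balances without ½ contributing any dimensions. ½ is a pure (dimensionless) number; changing or removing it would not affect dimensional consistency.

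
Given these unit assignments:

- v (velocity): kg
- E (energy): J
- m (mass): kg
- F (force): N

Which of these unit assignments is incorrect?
v

The variable v (velocity) should have units m/s, not kg.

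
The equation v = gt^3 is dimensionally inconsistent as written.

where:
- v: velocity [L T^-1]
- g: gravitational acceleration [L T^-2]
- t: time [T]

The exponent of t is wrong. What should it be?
The exponent of t should be 1: v = gt

The LHS v has dimensions [L T^-1]; t has dimensions [T].
As written, the RHS gt^3 (exponent 3 on t) has dimensions [L T], which does not match.
With exponent 1, the RHS gt has dimensions [L T^-1], matching the LHS.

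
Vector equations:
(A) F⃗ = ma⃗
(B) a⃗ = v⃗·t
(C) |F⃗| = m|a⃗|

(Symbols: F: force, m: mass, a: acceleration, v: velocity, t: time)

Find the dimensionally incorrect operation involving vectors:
(B) a⃗ = v⃗·t

(A) F⃗ = ma⃗: LHS [L M T^-2], RHS [L M T^-2] ✓ — Force and acceleration are vectors, mass is a scalar
(B) a⃗ = v⃗·t: LHS [L T^-2], RHS [L] ✗ — acceleration is velocity per time; should be v⃗/t
(C) |F⃗| = m|a⃗|: LHS [L M T^-2], RHS [L M T^-2] ✓ — magnitudes of vectors are scalars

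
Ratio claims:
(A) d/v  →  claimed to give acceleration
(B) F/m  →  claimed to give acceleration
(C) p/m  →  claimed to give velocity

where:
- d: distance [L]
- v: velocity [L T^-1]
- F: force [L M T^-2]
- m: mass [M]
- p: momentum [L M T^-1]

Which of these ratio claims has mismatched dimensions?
(A) d/v does not give acceleration

(A) d/v: [T] ≠ acceleration [L T^-2] ✗
(B) F/m: [L T^-2] = acceleration [L T^-2] ✓
(C) p/m: [L T^-1] = velocity [L T^-1] ✓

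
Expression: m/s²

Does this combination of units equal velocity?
No

The expression m/s² has dimensions [L T^-2], but velocity has dimensions [L T^-1].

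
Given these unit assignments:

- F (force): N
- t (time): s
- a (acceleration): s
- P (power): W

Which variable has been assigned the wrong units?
a

The variable a (acceleration) should have units m/s², not s.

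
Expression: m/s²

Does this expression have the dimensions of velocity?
No

The expression m/s² has dimensions [L T^-2], but velocity has dimensions [L T^-1].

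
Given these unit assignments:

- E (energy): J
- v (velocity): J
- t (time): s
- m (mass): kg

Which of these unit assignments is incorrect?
v

The variable v (velocity) should have units m/s, not J.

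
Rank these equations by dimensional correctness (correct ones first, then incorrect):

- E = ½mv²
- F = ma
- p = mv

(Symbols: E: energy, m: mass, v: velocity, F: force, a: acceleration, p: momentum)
Dimensionally correct: E = ½mv², F = ma, p = mv
Dimensionally incorrect: none
Ordered (correct first, then incorrect): E = ½mv², F = ma, p = mv

- E = ½mv²: LHS [L^2 M T^-2], RHS [L^2 M T^-2] → correct ✓
- F = ma: LHS [L M T^-2], RHS [L M T^-2] → correct ✓
- p = mv: LHS [L M T^-1], RHS [L M T^-1] → correct ✓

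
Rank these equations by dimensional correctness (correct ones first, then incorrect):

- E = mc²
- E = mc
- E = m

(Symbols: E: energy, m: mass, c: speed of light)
Dimensionally correct: E = mc²
Dimensionally incorrect: E = mc, E = m
Ordered (correct first, then incorrect): E = mc², E = mc, E = m

- E = mc²: LHS [L^2 M T^-2], RHS [L^2 M T^-2] → correct ✓
- E = mc: LHS [L^2 M T^-2], RHS [L M T^-1] → incorrect ✗
- E = m: LHS [L^2 M T^-2], RHS [M] → incorrect ✗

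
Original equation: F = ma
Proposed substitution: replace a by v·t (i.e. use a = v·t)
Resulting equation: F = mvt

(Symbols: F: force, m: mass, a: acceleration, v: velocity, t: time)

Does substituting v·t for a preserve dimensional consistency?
No

[a] = [L T^-2] and [v·t] = [L]. These differ, so the substitution replaces a quantity by one of different dimensions and the result F = mvt has LHS [L M T^-2] vs RHS [L M] — inconsistent.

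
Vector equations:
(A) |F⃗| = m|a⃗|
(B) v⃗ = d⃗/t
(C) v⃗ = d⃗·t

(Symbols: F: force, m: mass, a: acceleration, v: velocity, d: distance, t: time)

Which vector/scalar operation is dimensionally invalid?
(C) v⃗ = d⃗·t

(A) |F⃗| = m|a⃗|: LHS [L M T^-2], RHS [L M T^-2] ✓ — magnitudes of vectors are scalars
(B) v⃗ = d⃗/t: LHS [L T^-1], RHS [L T^-1] ✓ — displacement (vector) divided by time (scalar)
(C) v⃗ = d⃗·t: LHS [L T^-1], RHS [L T] ✗ — velocity is displacement per time; should be d⃗/t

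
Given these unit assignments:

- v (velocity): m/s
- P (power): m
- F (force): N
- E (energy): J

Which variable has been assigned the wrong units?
P

The variable P (power) should have units W, not m.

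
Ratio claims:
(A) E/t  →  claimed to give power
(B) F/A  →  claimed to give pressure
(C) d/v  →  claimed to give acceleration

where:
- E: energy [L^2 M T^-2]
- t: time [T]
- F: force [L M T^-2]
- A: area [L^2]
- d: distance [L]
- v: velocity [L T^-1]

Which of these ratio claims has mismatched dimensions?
(C) d/v does not give acceleration

(A) E/t: [L^2 M T^-3] = power [L^2 M T^-3] ✓
(B) F/A: [L^-1 M T^-2] = pressure [L^-1 M T^-2] ✓
(C) d/v: [T] ≠ acceleration [L T^-2] ✗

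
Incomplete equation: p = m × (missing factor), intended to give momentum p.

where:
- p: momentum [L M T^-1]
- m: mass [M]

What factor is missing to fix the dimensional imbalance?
v (velocity), dimensions [L T^-1]

p has dimensions [L M T^-1] and m has dimensions [M].
The missing factor must have dimensions [L M T^-1] / [M] = [L T^-1], i.e. velocity (v).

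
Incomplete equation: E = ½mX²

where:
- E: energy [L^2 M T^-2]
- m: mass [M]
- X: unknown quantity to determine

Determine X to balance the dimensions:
X = v (velocity), dimensions [L T^-1]

E has dimensions [L^2 M T^-2]; the rest of the RHS (½m) has dimensions [M].
So X² must have dimensions [L^2 T^-2], i.e. X has dimensions [L T^-1] — X = v (velocity).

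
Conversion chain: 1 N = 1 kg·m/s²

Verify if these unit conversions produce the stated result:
The chain is correct (no errors).

Correct: Newton is defined as kg·m/s²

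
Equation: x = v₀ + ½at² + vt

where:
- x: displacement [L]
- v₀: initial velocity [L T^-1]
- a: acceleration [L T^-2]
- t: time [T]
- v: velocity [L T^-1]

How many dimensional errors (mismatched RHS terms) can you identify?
1

LHS x: [L]
- v₀: [L T^-1] ✗
- ½at²: [L] ✓
- vt: [L] ✓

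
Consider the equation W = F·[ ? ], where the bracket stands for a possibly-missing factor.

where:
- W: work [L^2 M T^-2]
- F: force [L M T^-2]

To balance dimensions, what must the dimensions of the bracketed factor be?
[L] — length (e.g. a distance d)

W has dimensions [L^2 M T^-2]; F has dimensions [L M T^-2].
The bracketed factor must supply [L^2 M T^-2] / [L M T^-2] = [L].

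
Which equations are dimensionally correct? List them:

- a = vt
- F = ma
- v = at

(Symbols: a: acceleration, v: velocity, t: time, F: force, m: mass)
Dimensionally correct: F = ma, v = at
Dimensionally incorrect: a = vt
Ordered (correct first, then incorrect): F = ma, v = at, a = vt

- a = vt: LHS [L T^-2], RHS [L] → incorrect ✗
- F = ma: LHS [L M T^-2], RHS [L M T^-2] → correct ✓
- v = at: LHS [L T^-1], RHS [L T^-1] → correct ✓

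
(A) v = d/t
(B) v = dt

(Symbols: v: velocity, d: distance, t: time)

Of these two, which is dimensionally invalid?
(B)

(A) v = d/t: LHS [L T^-1], RHS [L T^-1] ✓
(B) v = dt: LHS [L T^-1], RHS [L T] ✗

Expression (B) v = dt is dimensionally incorrect.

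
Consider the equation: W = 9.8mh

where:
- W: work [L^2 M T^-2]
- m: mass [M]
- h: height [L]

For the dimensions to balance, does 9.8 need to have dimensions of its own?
Yes

W has dimensions [L^2 M T^-2], while mh alone has dimensions [L M]. For the equation to balance, the factor 9.8 must carry dimensions [L T^-2] — it is a dimensional constant (a numerical value of a physical quantity with its units suppressed), not a pure number.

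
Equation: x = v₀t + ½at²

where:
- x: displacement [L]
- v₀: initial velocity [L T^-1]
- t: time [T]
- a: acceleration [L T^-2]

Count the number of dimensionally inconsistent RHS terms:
0

LHS x: [L]
- v₀t: [L] ✓
- ½at²: [L] ✓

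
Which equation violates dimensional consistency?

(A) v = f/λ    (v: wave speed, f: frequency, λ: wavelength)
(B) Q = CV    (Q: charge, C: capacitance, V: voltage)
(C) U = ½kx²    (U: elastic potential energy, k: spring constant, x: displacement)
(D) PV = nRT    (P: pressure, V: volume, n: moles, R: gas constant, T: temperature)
(A) v = f/λ

The equation (A) v = f/λ is dimensionally incorrect.

LHS (v): [L T^-1]
RHS (f/λ): [L^-1 T^-1] ✗

The dimensions do not match. The other three equations balance.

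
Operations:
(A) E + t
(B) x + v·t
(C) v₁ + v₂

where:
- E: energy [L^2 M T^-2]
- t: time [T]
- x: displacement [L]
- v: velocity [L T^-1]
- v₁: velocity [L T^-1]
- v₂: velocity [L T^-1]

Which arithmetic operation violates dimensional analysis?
(A) E + t

(A) E + t: E [L^2 M T^-2] and t [T] — different dimensions cannot be added/subtracted ✗
(B) x + v·t: x [L] and v·t [L] — same dimensions ✓
(C) v₁ + v₂: v₁ [L T^-1] and v₂ [L T^-1] — same dimensions ✓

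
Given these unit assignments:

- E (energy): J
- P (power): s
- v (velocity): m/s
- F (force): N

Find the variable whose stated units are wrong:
P

The variable P (power) should have units W, not s.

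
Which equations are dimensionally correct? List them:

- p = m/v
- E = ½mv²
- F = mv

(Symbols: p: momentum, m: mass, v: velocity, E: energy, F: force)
Dimensionally correct: E = ½mv²
Dimensionally incorrect: p = m/v, F = mv
Ordered (correct first, then incorrect): E = ½mv², p = m/v, F = mv

- p = m/v: LHS [L M T^-1], RHS [L^-1 M T] → incorrect ✗
- E = ½mv²: LHS [L^2 M T^-2], RHS [L^2 M T^-2] → correct ✓
- F = mv: LHS [L M T^-2], RHS [L M T^-1] → incorrect ✗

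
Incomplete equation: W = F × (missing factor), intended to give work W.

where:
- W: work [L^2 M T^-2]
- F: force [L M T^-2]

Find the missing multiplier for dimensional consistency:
d (distance), dimensions [L]

W has dimensions [L^2 M T^-2] and F has dimensions [L M T^-2].
The missing factor must have dimensions [L^2 M T^-2] / [L M T^-2] = [L], i.e. distance (d).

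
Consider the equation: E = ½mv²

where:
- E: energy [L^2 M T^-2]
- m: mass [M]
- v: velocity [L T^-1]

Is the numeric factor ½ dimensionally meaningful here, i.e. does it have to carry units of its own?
No

E has dimensions [L^2 M T^-2] and mv² already has dimensions [L^2 M T^-2], so the equation balances without ½ contributing any dimensions. ½ is a pure (dimensionless) number; changing or removing it would not affect dimensional consistency.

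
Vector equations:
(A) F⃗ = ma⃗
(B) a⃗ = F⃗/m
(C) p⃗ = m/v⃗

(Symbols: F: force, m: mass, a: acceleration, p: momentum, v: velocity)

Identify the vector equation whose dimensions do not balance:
(C) p⃗ = m/v⃗

(A) F⃗ = ma⃗: LHS [L M T^-2], RHS [L M T^-2] ✓ — Force and acceleration are vectors, mass is a scalar
(B) a⃗ = F⃗/m: LHS [L T^-2], RHS [L T^-2] ✓ — force (vector) divided by mass (scalar)
(C) p⃗ = m/v⃗: LHS [L M T^-1], RHS [L^-1 M T] ✗ — momentum is mass times velocity; should be mv⃗ (and division by a vector is undefined)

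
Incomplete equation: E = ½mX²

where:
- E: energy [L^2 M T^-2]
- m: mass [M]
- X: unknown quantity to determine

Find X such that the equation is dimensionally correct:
X = v (velocity), dimensions [L T^-1]

E has dimensions [L^2 M T^-2]; the rest of the RHS (½m) has dimensions [M].
So X² must have dimensions [L^2 T^-2], i.e. X has dimensions [L T^-1] — X = v (velocity).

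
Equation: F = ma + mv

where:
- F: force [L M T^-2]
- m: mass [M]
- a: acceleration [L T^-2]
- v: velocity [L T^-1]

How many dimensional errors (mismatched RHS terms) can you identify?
1

LHS F: [L M T^-2]
- ma: [L M T^-2] ✓
- mv: [L M T^-1] ✗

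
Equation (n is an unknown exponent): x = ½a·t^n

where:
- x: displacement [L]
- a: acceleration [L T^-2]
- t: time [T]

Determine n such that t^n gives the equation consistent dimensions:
n = 2

x has dimensions [L]; t has dimensions [T].
The rest of the RHS has dimensions [L T^-2], so t^n must supply [T^2].
With n = 2: ½a·t^2 has dimensions [L], matching the LHS ✓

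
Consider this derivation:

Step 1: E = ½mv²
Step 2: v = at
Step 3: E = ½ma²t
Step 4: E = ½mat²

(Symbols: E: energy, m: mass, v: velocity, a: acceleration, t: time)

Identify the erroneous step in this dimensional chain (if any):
Step 3

Step 1: E = ½mv² → LHS [L^2 M T^-2], RHS [L^2 M T^-2] ✓
Step 2: v = at → LHS [L T^-1], RHS [L T^-1] ✓
Step 3: E = ½ma²t → LHS [L^2 M T^-2], RHS [L^2 M T^-3] ✗

The first dimensional inconsistency appears in step 3: E = ½ma²t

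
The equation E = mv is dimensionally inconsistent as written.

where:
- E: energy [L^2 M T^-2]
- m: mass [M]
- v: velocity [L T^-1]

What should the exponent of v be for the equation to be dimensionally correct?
The exponent of v should be 2: E = mv^2

The LHS E has dimensions [L^2 M T^-2]; v has dimensions [L T^-1].
As written, the RHS mv (exponent 1 on v) has dimensions [L M T^-1], which does not match.
With exponent 2, the RHS mv^2 has dimensions [L^2 M T^-2], matching the LHS.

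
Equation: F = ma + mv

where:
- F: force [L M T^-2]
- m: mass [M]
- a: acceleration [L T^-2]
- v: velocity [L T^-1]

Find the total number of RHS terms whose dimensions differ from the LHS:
1

LHS F: [L M T^-2]
- ma: [L M T^-2] ✓
- mv: [L M T^-1] ✗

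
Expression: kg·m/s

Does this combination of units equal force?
No

The expression kg·m/s has dimensions [L M T^-1], but force has dimensions [L M T^-2].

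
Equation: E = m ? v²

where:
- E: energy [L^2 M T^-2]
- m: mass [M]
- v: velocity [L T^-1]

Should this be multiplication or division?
multiplication (×): E = m × v²

E [L^2 M T^-2]; m [M]; v² [L^2 T^-2].
m × v² → [L^2 M T^-2] ✓
m ÷ v² → [L^-2 M T^2] ✗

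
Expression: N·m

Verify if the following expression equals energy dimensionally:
Yes

The expression N·m has dimensions [L^2 M T^-2], which is exactly energy [L^2 M T^-2].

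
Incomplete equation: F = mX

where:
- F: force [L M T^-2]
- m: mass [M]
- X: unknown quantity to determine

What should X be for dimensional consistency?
X = a (acceleration), dimensions [L T^-2]

F has dimensions [L M T^-2]; the rest of the RHS (m) has dimensions [M].
So X must have dimensions [L T^-2] — X = a (acceleration).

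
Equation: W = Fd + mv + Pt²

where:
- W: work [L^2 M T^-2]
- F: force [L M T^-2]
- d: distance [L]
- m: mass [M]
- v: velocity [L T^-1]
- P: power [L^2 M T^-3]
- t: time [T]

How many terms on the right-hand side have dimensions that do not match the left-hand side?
2

LHS W: [L^2 M T^-2]
- Fd: [L^2 M T^-2] ✓
- mv: [L M T^-1] ✗
- Pt²: [L^2 M T^-1] ✗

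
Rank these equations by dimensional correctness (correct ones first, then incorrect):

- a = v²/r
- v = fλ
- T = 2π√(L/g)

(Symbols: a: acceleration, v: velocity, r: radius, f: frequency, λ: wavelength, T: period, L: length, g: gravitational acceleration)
Dimensionally correct: a = v²/r, v = fλ, T = 2π√(L/g)
Dimensionally incorrect: none
Ordered (correct first, then incorrect): a = v²/r, v = fλ, T = 2π√(L/g)

- a = v²/r: LHS [L T^-2], RHS [L T^-2] → correct ✓
- v = fλ: LHS [L T^-1], RHS [L T^-1] → correct ✓
- T = 2π√(L/g): LHS [T], RHS [T] → correct ✓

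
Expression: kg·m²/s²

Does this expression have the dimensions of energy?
Yes

The expression kg·m²/s² has dimensions [L^2 M T^-2], which is exactly energy [L^2 M T^-2].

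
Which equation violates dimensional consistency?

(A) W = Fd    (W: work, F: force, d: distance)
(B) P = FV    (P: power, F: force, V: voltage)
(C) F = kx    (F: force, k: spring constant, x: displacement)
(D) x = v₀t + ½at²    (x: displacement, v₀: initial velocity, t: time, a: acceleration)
(B) P = FV

The equation (B) P = FV is dimensionally incorrect.

LHS (P): [L^2 M T^-3]
RHS (FV): [I^-1 L^3 M^2 T^-5] ✗

The dimensions do not match. The other three equations balance.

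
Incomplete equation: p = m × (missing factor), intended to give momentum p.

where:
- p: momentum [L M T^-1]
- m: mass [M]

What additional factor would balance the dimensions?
v (velocity), dimensions [L T^-1]

p has dimensions [L M T^-1] and m has dimensions [M].
The missing factor must have dimensions [L M T^-1] / [M] = [L T^-1], i.e. velocity (v).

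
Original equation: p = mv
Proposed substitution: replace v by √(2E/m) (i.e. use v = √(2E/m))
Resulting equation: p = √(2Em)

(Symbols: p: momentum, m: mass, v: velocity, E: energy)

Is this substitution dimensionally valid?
Yes

[v] = [L T^-1] and [√(2E/m)] = [L T^-1]. These match, so the substitution replaces a quantity by one of the same dimensions and the result p = √(2Em) has LHS [L M T^-1] vs RHS [L M T^-1] — still consistent.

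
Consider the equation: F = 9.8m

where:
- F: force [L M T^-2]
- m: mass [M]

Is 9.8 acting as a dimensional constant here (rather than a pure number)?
Yes

F has dimensions [L M T^-2], while m alone has dimensions [M]. For the equation to balance, the factor 9.8 must carry dimensions [L T^-2] — it is a dimensional constant (a numerical value of a physical quantity with its units suppressed), not a pure number.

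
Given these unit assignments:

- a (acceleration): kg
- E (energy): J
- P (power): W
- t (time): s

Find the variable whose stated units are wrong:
a

The variable a (acceleration) should have units m/s², not kg.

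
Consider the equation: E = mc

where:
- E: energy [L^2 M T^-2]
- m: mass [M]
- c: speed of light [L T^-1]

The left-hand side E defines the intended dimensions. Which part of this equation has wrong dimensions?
The right-hand side term mc

E has dimensions [L^2 M T^-2], but mc has dimensions [L M T^-1], so the term mc is dimensionally wrong for E.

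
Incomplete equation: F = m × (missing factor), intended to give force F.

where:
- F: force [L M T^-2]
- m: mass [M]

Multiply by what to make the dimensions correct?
a (acceleration), dimensions [L T^-2]

F has dimensions [L M T^-2] and m has dimensions [M].
The missing factor must have dimensions [L M T^-2] / [M] = [L T^-2], i.e. acceleration (a).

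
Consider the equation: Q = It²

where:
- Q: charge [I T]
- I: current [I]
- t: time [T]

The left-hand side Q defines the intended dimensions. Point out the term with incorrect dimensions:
The right-hand side term It²

Q has dimensions [I T], but It² has dimensions [I T^2], so the term It² is dimensionally wrong for Q.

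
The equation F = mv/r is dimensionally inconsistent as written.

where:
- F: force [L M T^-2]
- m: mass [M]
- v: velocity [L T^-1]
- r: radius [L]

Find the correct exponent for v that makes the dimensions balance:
The exponent of v should be 2: F = mv^2/r

The LHS F has dimensions [L M T^-2]; v has dimensions [L T^-1].
As written, the RHS mv/r (exponent 1 on v) has dimensions [M T^-1], which does not match.
With exponent 2, the RHS mv^2/r has dimensions [L M T^-2], matching the LHS.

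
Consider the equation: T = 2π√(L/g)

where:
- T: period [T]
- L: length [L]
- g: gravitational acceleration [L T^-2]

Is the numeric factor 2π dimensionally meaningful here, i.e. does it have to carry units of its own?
No

T has dimensions [T] and √(L/g) already has dimensions [T], so the equation balances without 2π contributing any dimensions. 2π is a pure (dimensionless) number; changing or removing it would not affect dimensional consistency.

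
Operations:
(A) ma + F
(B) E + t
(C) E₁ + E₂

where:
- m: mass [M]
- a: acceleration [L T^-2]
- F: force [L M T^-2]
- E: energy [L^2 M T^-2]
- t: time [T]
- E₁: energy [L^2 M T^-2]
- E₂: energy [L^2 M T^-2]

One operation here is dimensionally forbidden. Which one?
(B) E + t

(A) ma + F: ma [L M T^-2] and F [L M T^-2] — same dimensions ✓
(B) E + t: E [L^2 M T^-2] and t [T] — different dimensions cannot be added/subtracted ✗
(C) E₁ + E₂: E₁ [L^2 M T^-2] and E₂ [L^2 M T^-2] — same dimensions ✓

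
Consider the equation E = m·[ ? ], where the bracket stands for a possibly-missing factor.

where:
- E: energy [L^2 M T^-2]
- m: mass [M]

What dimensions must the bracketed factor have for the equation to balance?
[L^2 T^-2] — velocity squared (e.g. v²)

E has dimensions [L^2 M T^-2]; m has dimensions [M].
The bracketed factor must supply [L^2 M T^-2] / [M] = [L^2 T^-2].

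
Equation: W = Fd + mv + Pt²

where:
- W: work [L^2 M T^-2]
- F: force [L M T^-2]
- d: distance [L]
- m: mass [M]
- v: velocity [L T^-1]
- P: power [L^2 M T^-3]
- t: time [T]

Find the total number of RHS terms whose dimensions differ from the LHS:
2

LHS W: [L^2 M T^-2]
- Fd: [L^2 M T^-2] ✓
- mv: [L M T^-1] ✗
- Pt²: [L^2 M T^-1] ✗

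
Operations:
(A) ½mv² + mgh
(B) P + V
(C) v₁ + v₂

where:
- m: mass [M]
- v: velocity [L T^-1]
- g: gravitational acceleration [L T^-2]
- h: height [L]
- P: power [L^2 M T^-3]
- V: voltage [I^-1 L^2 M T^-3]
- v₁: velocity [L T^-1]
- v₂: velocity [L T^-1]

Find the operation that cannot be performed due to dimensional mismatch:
(B) P + V

(A) ½mv² + mgh: ½mv² [L^2 M T^-2] and mgh [L^2 M T^-2] — same dimensions ✓
(B) P + V: P [L^2 M T^-3] and V [I^-1 L^2 M T^-3] — different dimensions cannot be added/subtracted ✗
(C) v₁ + v₂: v₁ [L T^-1] and v₂ [L T^-1] — same dimensions ✓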